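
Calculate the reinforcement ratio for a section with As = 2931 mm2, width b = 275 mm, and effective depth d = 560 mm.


rho = As / (b * d)
= 2931 / (275 * 560)
= 0.019

0.019


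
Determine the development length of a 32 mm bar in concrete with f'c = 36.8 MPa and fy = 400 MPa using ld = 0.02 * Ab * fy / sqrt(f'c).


Ab = pi * 32^2 / 4 = 804.248 mm2
ld = 0.02 * 804.248 * 400 / sqrt(36.8)
= 1060.6 mm

1060.6


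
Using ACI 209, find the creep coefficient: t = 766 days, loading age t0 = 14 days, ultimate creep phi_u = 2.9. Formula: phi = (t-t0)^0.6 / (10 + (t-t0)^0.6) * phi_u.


dt = 766 - 14 = 752
phi = 752^0.6 / (10 + 752^0.6) * 2.9
= 2.441

2.441


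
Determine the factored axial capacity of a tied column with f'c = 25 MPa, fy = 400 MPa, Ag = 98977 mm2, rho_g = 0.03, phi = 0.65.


Ast = rho * Ag = 0.03 * 98977 = 2969.31 mm2
phi*Pn = 0.65 * 0.80 * (0.85 * 25 * (98977 - 2969.31) + 400 * 2969.31) / 1000
= 1678.5 kN

1678.5


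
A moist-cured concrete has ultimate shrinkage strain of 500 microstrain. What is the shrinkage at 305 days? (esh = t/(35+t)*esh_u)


esh(305) = 305 / (35 + 305) * 500
= 305 / 340 * 500
= 448.5 microstrain

448.5


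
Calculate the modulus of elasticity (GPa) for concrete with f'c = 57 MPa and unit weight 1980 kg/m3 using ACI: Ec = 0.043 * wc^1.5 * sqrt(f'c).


Ec = 0.043 * 1980^1.5 * sqrt(57) / 1000
= 28.6 GPa

28.6


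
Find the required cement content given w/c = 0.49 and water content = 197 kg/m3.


Cement = water / (w/c)
= 197 / 0.49
= 402.0 kg/m3

402.0


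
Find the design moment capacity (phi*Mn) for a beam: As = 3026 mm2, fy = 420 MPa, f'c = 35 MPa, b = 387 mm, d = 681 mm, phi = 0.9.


a = As * fy / (0.85 * f'c * b)
= 3026 * 420 / (0.85 * 35 * 387)
= 110.3876 mm
Mn = As * fy * (d - a/2) / 10^6
= 795.3496 kN-m
phi*Mn = 0.9 * 795.3496 = 715.81 kN-m

715.81


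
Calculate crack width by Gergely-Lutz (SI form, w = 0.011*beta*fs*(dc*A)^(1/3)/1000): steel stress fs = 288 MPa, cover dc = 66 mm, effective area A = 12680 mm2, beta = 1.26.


w = 0.011 * beta * fs * (dc * A)^(1/3) / 1000
= 0.011 * 1.26 * 288 * (66 * 12680)^(1/3) / 1000
= 0.376 mm

0.376


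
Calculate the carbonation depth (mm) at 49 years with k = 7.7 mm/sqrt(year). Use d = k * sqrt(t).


depth = k * sqrt(t)
= 7.7 * sqrt(49)
= 53.9 mm

53.9


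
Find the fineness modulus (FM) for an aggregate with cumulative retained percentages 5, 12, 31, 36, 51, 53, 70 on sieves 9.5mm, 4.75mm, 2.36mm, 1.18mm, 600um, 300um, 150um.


FM = sum(cumulative % retained) / 100
= 258 / 100
= 2.58

2.58


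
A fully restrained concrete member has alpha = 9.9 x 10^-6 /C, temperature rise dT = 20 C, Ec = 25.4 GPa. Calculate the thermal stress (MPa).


sigma = alpha * dT * Ec
= 9.9e-6 * 20 * 25.4 * 1000
= 5.029 MPa

5.029


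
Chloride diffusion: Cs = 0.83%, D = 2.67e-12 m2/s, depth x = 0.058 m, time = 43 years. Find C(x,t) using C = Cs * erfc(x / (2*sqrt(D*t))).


t_seconds = 43 * 365.25 * 24 * 3600 = 1356976800.0 s
arg = 0.058 / (2 * sqrt(2.67e-12 * 1356976800.0))
= 0.4818
erfc(0.4818) = 0.4956
C = 0.83 * 0.4956 = 0.4114%

0.4114


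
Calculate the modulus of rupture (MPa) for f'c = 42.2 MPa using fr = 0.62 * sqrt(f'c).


fr = 0.62 * sqrt(42.2)
= 4.028 MPa

4.028


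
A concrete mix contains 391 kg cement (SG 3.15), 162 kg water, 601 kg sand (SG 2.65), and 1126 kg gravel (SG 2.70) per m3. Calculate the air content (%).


Vol cement = 391 / (3.15 * 1000) = 0.124127 m3
Vol water = 162 / 1000 = 0.162 m3
Vol sand = 601 / (2.65 * 1000) = 0.226792 m3
Vol gravel = 1126 / (2.70 * 1000) = 0.417037 m3
Total solid + water volume = 0.929956 m3
Air = (1 - 0.929956) * 100 = 7.0%

7.0


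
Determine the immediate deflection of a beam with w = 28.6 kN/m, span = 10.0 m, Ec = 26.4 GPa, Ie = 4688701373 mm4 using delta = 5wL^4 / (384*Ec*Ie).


Convert: L = 10.0 m = 10000 mm, Ec = 26.4 GPa = 26400 MPa
delta = 5 * 28.6 * 10000^4 / (384 * 26400 * 4688701373)
= 30.08 mm

30.08


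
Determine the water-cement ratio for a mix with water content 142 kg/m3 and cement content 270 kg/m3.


w/c = water / cement
w/c = 142 / 270 = 0.526

0.526


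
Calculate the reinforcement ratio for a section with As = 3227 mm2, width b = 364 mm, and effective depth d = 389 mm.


rho = As / (b * d)
= 3227 / (364 * 389)
= 0.0228

0.0228


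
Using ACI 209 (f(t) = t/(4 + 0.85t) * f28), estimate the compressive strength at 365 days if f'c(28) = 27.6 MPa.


f(365) = 365 / (4 + 0.85 * 365) * 27.6
= 365 / 314.25 * 27.6
= 32.06 MPa

32.06


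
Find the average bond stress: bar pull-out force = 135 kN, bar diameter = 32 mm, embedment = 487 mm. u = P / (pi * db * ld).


u = P / (pi * db * ld)
= 135 * 1000 / (pi * 32 * 487)
= 2.757 MPa

2.757


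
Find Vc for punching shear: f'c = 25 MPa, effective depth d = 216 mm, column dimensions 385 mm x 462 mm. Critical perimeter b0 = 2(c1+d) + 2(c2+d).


b0 = 2*(385 + 216) + 2*(462 + 216) = 2558 mm
Vc = 0.33 * sqrt(25) * 2558 * 216 / 1000
= 911.67 kN

911.67


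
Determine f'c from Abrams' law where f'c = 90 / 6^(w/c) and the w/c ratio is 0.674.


f'c = 90 / 6^0.674
= 90 / 3.346
= 26.9 MPa

26.9


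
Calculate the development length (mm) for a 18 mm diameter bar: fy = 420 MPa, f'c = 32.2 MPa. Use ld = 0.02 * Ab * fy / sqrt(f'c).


Ab = pi * 18^2 / 4 = 254.469 mm2
ld = 0.02 * 254.469 * 420 / sqrt(32.2)
= 376.7 mm

376.7


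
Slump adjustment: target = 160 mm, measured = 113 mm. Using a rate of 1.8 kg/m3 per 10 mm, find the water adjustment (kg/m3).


Difference = 160 - 113 = 47 mm
Water adjustment = 47 * 1.8 / 10 = 8.5 kg/m3

8.5


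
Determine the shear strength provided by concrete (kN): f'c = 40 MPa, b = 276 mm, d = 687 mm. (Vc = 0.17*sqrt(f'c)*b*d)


Vc = 0.17 * sqrt(40) * 276 * 687 / 1000
= 203.87 kN

203.87


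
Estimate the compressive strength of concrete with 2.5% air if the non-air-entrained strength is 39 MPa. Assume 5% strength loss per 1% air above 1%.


Strength loss = (2.5 - 1) * 5 = 7.5%
f'c = 39 * (1 - 7.5/100)
= 36.08 MPa

36.08


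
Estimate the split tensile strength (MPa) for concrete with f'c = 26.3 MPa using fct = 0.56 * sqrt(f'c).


fct = 0.56 * sqrt(26.3)
= 0.56 * 5.128
= 2.872 MPa

2.872


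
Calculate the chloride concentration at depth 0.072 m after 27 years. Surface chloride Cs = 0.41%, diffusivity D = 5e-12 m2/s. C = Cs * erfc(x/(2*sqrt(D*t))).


t_seconds = 27 * 365.25 * 24 * 3600 = 852055200.0 s
arg = 0.072 / (2 * sqrt(5e-12 * 852055200.0))
= 0.5515
erfc(0.5515) = 0.4354
C = 0.41 * 0.4354 = 0.1785%

0.1785


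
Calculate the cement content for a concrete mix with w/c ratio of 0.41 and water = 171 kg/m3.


Cement = water / (w/c)
= 171 / 0.41
= 417.1 kg/m3

417.1


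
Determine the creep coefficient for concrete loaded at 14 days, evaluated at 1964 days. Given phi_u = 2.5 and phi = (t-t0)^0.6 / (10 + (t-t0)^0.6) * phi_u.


dt = 1964 - 14 = 1950
phi = 1950^0.6 / (10 + 1950^0.6) * 2.5
= 2.26

2.26


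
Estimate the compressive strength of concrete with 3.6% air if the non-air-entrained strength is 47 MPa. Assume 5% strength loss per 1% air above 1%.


Strength loss = (3.6 - 1) * 5 = 13.0%
f'c = 47 * (1 - 13.0/100)
= 40.89 MPa

40.89


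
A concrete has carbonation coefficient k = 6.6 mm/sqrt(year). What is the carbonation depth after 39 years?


depth = k * sqrt(t)
= 6.6 * sqrt(39)
= 41.22 mm

41.22


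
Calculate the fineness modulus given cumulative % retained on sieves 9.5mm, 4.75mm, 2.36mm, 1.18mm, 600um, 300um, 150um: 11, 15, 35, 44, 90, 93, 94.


FM = sum(cumulative % retained) / 100
= 382 / 100
= 3.82

3.82


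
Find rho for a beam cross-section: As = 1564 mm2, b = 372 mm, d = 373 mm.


rho = As / (b * d)
= 1564 / (372 * 373)
= 0.0113

0.0113


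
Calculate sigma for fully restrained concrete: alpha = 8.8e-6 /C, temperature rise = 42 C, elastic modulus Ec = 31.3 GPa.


sigma = alpha * dT * Ec
= 8.8e-6 * 42 * 31.3 * 1000
= 11.568 MPa

11.568


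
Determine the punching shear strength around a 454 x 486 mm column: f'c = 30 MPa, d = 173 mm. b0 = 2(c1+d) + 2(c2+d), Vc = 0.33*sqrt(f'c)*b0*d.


b0 = 2*(454 + 173) + 2*(486 + 173) = 2572 mm
Vc = 0.33 * sqrt(30) * 2572 * 173 / 1000
= 804.25 kN

804.25


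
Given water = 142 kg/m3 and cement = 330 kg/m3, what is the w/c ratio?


w/c = water / cement
w/c = 142 / 330 = 0.43

0.43


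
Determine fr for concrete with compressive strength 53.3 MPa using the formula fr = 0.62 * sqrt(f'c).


fr = 0.62 * sqrt(53.3)
= 4.526 MPa

4.526


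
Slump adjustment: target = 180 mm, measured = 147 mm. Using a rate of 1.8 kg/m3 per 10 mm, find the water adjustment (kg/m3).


Difference = 180 - 147 = 33 mm
Water adjustment = 33 * 1.8 / 10 = 5.9 kg/m3

5.9


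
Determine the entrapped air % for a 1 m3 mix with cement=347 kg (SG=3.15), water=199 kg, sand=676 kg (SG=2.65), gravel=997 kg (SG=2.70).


Vol cement = 347 / (3.15 * 1000) = 0.110159 m3
Vol water = 199 / 1000 = 0.199 m3
Vol sand = 676 / (2.65 * 1000) = 0.255094 m3
Vol gravel = 997 / (2.70 * 1000) = 0.369259 m3
Total solid + water volume = 0.933512 m3
Air = (1 - 0.933512) * 100 = 6.65%

6.65


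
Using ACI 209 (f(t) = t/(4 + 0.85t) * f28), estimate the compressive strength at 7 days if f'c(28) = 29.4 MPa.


f(7) = 7 / (4 + 0.85 * 7) * 29.4
= 7 / 9.95 * 29.4
= 20.68 MPa

20.68


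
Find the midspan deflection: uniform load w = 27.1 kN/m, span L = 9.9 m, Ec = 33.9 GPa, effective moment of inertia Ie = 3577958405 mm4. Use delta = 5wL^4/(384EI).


Convert: L = 9.9 m = 9900 mm, Ec = 33.9 GPa = 33900 MPa
delta = 5 * 27.1 * 9900^4 / (384 * 33900 * 3577958405)
= 27.95 mm

27.95


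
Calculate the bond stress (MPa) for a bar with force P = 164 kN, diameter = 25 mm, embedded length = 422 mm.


u = P / (pi * db * ld)
= 164 * 1000 / (pi * 25 * 422)
= 4.948 MPa

4.948


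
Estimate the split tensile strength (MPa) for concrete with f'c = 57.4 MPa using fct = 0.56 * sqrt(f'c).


fct = 0.56 * sqrt(57.4)
= 0.56 * 7.576
= 4.243 MPa

4.243


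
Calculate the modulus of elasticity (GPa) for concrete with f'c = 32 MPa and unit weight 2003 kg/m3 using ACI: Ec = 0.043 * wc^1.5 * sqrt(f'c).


Ec = 0.043 * 2003^1.5 * sqrt(32) / 1000
= 21.81 GPa

21.81


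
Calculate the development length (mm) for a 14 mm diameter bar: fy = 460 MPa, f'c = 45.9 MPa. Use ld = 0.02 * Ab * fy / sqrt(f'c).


Ab = pi * 14^2 / 4 = 153.938 mm2
ld = 0.02 * 153.938 * 460 / sqrt(45.9)
= 209.0 mm

209.0


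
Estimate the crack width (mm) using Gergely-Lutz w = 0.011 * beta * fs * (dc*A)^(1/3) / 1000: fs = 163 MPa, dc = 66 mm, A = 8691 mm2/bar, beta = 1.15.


w = 0.011 * beta * fs * (dc * A)^(1/3) / 1000
= 0.011 * 1.15 * 163 * (66 * 8691)^(1/3) / 1000
= 0.171 mm

0.171


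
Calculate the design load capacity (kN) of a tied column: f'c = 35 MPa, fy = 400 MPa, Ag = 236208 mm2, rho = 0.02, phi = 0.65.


Ast = rho * Ag = 0.02 * 236208 = 4724.16 mm2
phi*Pn = 0.65 * 0.80 * (0.85 * 35 * (236208 - 4724.16) + 400 * 4724.16) / 1000
= 4563.68 kN

4563.68


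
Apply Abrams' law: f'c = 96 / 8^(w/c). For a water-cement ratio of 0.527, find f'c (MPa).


f'c = 96 / 8^0.527
= 96 / 2.992
= 32.09 MPa

32.09


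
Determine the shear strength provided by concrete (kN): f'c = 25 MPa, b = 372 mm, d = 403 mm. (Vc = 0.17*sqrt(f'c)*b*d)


Vc = 0.17 * sqrt(25) * 372 * 403 / 1000
= 127.43 kN

127.43


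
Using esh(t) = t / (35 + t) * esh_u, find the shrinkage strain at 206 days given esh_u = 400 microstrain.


esh(206) = 206 / (35 + 206) * 400
= 206 / 241 * 400
= 341.9 microstrain

341.9


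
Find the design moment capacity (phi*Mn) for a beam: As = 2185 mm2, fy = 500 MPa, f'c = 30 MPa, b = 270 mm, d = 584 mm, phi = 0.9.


a = As * fy / (0.85 * f'c * b)
= 2185 * 500 / (0.85 * 30 * 270)
= 158.6783 mm
Mn = As * fy * (d - a/2) / 10^6
= 551.342 kN-m
phi*Mn = 0.9 * 551.342 = 496.21 kN-m

496.21


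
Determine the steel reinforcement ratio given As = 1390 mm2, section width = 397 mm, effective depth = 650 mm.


rho = As / (b * d)
= 1390 / (397 * 650)
= 0.0054

0.0054


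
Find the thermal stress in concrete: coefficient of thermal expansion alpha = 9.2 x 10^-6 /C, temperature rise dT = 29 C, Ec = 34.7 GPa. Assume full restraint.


sigma = alpha * dT * Ec
= 9.2e-6 * 29 * 34.7 * 1000
= 9.258 MPa

9.258


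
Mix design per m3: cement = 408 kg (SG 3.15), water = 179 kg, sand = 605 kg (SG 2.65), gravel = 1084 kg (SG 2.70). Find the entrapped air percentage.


Vol cement = 408 / (3.15 * 1000) = 0.129524 m3
Vol water = 179 / 1000 = 0.179 m3
Vol sand = 605 / (2.65 * 1000) = 0.228302 m3
Vol gravel = 1084 / (2.70 * 1000) = 0.401481 m3
Total solid + water volume = 0.938307 m3
Air = (1 - 0.938307) * 100 = 6.17%

6.17


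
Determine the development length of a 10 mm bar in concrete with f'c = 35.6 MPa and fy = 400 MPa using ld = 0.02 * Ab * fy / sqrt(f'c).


Ab = pi * 10^2 / 4 = 78.54 mm2
ld = 0.02 * 78.54 * 400 / sqrt(35.6)
= 105.3 mm

105.3


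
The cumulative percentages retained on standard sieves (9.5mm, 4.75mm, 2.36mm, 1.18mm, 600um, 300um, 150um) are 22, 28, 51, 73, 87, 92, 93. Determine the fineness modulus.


FM = sum(cumulative % retained) / 100
= 446 / 100
= 4.46

4.46


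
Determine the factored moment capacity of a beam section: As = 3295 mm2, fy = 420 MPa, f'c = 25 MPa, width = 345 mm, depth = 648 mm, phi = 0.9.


a = As * fy / (0.85 * f'c * b)
= 3295 * 420 / (0.85 * 25 * 345)
= 188.7673 mm
Mn = As * fy * (d - a/2) / 10^6
= 766.1497 kN-m
phi*Mn = 0.9 * 766.1497 = 689.53 kN-m

689.53


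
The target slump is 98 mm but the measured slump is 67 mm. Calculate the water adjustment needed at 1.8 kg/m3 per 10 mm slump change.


Difference = 98 - 67 = 31 mm
Water adjustment = 31 * 1.8 / 10 = 5.6 kg/m3

5.6


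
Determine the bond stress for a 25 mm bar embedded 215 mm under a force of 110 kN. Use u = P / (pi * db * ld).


u = P / (pi * db * ld)
= 110 * 1000 / (pi * 25 * 215)
= 6.514 MPa

6.514


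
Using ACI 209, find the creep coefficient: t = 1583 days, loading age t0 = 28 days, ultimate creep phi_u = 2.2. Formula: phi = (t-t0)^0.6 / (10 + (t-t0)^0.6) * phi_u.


dt = 1583 - 28 = 1555
phi = 1555^0.6 / (10 + 1555^0.6) * 2.2
= 1.961

1.961


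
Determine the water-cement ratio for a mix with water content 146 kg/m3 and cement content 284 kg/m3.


w/c = water / cement
w/c = 146 / 284 = 0.514

0.514


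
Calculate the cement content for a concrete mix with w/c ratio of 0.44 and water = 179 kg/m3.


Cement = water / (w/c)
= 179 / 0.44
= 406.8 kg/m3

406.8


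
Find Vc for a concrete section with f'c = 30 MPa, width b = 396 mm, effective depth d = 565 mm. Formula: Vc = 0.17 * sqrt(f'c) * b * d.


Vc = 0.17 * sqrt(30) * 396 * 565 / 1000
= 208.33 kN

208.33


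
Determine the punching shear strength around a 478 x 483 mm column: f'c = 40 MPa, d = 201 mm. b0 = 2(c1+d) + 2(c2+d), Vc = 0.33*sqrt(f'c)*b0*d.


b0 = 2*(478 + 201) + 2*(483 + 201) = 2726 mm
Vc = 0.33 * sqrt(40) * 2726 * 201 / 1000
= 1143.58 kN

1143.58


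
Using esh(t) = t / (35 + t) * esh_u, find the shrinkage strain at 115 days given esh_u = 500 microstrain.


esh(115) = 115 / (35 + 115) * 500
= 115 / 150 * 500
= 383.3 microstrain

383.3


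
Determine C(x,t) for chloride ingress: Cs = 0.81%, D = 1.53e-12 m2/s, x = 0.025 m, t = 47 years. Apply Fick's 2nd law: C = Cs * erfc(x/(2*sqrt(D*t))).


t_seconds = 47 * 365.25 * 24 * 3600 = 1483207200.0 s
arg = 0.025 / (2 * sqrt(1.53e-12 * 1483207200.0))
= 0.2624
erfc(0.2624) = 0.7106
C = 0.81 * 0.7106 = 0.5756%

0.5756


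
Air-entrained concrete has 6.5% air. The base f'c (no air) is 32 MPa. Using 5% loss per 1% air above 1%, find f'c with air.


Strength loss = (6.5 - 1) * 5 = 27.5%
f'c = 32 * (1 - 27.5/100)
= 23.2 MPa

23.2


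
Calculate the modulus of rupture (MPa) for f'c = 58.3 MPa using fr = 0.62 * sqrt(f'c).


fr = 0.62 * sqrt(58.3)
= 4.734 MPa

4.734


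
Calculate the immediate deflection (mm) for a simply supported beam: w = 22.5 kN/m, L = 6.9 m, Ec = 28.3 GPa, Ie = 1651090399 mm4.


Convert: L = 6.9 m = 6900 mm, Ec = 28.3 GPa = 28300 MPa
delta = 5 * 22.5 * 6900^4 / (384 * 28300 * 1651090399)
= 14.21 mm

14.21


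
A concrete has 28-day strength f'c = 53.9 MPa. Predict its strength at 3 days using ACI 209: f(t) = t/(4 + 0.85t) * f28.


f(3) = 3 / (4 + 0.85 * 3) * 53.9
= 3 / 6.55 * 53.9
= 24.69 MPa

24.69


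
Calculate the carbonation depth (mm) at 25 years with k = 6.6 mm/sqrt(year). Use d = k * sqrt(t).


depth = k * sqrt(t)
= 6.6 * sqrt(25)
= 33.0 mm

33.0


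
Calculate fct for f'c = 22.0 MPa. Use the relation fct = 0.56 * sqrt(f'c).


fct = 0.56 * sqrt(22.0)
= 0.56 * 4.69
= 2.627 MPa

2.627


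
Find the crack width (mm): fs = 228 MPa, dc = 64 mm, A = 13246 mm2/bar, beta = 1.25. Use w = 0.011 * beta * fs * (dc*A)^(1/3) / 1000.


w = 0.011 * beta * fs * (dc * A)^(1/3) / 1000
= 0.011 * 1.25 * 228 * (64 * 13246)^(1/3) / 1000
= 0.297 mm

0.297


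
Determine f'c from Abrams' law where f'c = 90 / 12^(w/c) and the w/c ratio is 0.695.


f'c = 90 / 12^0.695
= 90 / 5.624
= 16.0 MPa

16.0


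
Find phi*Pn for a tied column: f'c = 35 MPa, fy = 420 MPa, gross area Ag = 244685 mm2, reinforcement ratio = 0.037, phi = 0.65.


Ast = rho * Ag = 0.037 * 244685 = 9053.345 mm2
phi*Pn = 0.65 * 0.80 * (0.85 * 35 * (244685 - 9053.345) + 420 * 9053.345) / 1000
= 5622.47 kN

5622.47


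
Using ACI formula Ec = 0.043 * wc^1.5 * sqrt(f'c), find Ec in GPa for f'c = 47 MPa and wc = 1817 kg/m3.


Ec = 0.043 * 1817^1.5 * sqrt(47) / 1000
= 22.83 GPa

22.83


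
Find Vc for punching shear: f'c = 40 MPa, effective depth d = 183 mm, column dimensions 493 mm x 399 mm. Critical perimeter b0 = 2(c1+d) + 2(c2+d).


b0 = 2*(493 + 183) + 2*(399 + 183) = 2516 mm
Vc = 0.33 * sqrt(40) * 2516 * 183 / 1000
= 960.96 kN

960.96


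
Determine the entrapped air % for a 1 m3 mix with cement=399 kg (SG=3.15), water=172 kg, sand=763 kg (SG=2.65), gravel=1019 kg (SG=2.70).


Vol cement = 399 / (3.15 * 1000) = 0.126667 m3
Vol water = 172 / 1000 = 0.172 m3
Vol sand = 763 / (2.65 * 1000) = 0.287925 m3
Vol gravel = 1019 / (2.70 * 1000) = 0.377407 m3
Total solid + water volume = 0.963999 m3
Air = (1 - 0.963999) * 100 = 3.6%

3.6


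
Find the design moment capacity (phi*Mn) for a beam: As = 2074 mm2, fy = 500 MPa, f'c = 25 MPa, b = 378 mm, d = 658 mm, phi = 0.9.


a = As * fy / (0.85 * f'c * b)
= 2074 * 500 / (0.85 * 25 * 378)
= 129.1005 mm
Mn = As * fy * (d - a/2) / 10^6
= 615.4074 kN-m
phi*Mn = 0.9 * 615.4074 = 553.87 kN-m

553.87


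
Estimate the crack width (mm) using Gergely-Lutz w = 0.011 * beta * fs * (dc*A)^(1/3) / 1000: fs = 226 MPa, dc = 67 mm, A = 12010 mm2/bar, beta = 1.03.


w = 0.011 * beta * fs * (dc * A)^(1/3) / 1000
= 0.011 * 1.03 * 226 * (67 * 12010)^(1/3) / 1000
= 0.238 mm

0.238


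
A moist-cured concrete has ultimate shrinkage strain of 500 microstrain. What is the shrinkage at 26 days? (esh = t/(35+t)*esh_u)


esh(26) = 26 / (35 + 26) * 500
= 26 / 61 * 500
= 213.1 microstrain

213.1


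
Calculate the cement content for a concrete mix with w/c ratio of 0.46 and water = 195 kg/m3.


Cement = water / (w/c)
= 195 / 0.46
= 423.9 kg/m3

423.9


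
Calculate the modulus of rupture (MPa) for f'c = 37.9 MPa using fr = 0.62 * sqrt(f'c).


fr = 0.62 * sqrt(37.9)
= 3.817 MPa

3.817


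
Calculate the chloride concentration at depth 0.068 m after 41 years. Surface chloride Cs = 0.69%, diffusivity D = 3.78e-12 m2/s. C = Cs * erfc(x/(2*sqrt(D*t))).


t_seconds = 41 * 365.25 * 24 * 3600 = 1293861600.0 s
arg = 0.068 / (2 * sqrt(3.78e-12 * 1293861600.0))
= 0.4862
erfc(0.4862) = 0.4917
C = 0.69 * 0.4917 = 0.3393%

0.3393


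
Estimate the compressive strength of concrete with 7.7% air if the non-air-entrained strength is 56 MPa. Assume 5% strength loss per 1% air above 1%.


Strength loss = (7.7 - 1) * 5 = 33.5%
f'c = 56 * (1 - 33.5/100)
= 37.24 MPa

37.24


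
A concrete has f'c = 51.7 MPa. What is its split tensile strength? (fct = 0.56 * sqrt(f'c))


fct = 0.56 * sqrt(51.7)
= 0.56 * 7.19
= 4.027 MPa

4.027


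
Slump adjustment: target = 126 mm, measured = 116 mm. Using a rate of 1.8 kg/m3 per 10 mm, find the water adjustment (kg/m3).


Difference = 126 - 116 = 10 mm
Water adjustment = 10 * 1.8 / 10 = 1.8 kg/m3

1.8


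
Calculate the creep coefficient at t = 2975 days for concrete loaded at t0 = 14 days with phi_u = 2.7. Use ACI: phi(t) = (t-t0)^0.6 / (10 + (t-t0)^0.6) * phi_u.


dt = 2975 - 14 = 2961
phi = 2961^0.6 / (10 + 2961^0.6) * 2.7
= 2.494

2.494


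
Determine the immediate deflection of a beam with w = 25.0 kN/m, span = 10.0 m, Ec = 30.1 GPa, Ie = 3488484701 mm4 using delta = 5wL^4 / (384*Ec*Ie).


Convert: L = 10.0 m = 10000 mm, Ec = 30.1 GPa = 30100 MPa
delta = 5 * 25.0 * 10000^4 / (384 * 30100 * 3488484701)
= 31.0 mm

31.0


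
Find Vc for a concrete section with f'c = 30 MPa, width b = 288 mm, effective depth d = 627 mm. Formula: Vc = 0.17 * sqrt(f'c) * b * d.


Vc = 0.17 * sqrt(30) * 288 * 627 / 1000
= 168.14 kN

168.14


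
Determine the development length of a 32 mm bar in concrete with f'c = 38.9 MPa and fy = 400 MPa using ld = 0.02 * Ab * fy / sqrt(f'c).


Ab = pi * 32^2 / 4 = 804.248 mm2
ld = 0.02 * 804.248 * 400 / sqrt(38.9)
= 1031.6 mm

1031.6


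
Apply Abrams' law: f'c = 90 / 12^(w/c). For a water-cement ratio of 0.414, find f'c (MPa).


f'c = 90 / 12^0.414
= 90 / 2.798
= 32.17 MPa

32.17


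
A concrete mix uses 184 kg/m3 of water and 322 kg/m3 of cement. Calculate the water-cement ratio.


w/c = water / cement
w/c = 184 / 322 = 0.571

0.571


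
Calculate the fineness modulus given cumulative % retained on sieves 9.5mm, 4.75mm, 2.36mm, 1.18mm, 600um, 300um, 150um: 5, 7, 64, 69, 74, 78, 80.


FM = sum(cumulative % retained) / 100
= 377 / 100
= 3.77

3.77


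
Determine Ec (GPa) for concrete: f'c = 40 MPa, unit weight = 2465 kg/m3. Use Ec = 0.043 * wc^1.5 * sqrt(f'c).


Ec = 0.043 * 2465^1.5 * sqrt(40) / 1000
= 33.28 GPa

33.28


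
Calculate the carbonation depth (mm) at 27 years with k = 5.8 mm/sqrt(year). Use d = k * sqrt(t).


depth = k * sqrt(t)
= 5.8 * sqrt(27)
= 30.14 mm

30.14


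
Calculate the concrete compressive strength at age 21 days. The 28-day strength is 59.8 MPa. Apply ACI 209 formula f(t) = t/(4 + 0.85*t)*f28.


f(21) = 21 / (4 + 0.85 * 21) * 59.8
= 21 / 21.85 * 59.8
= 57.47 MPa

57.47


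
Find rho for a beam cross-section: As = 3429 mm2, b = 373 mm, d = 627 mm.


rho = As / (b * d)
= 3429 / (373 * 627)
= 0.0147

0.0147


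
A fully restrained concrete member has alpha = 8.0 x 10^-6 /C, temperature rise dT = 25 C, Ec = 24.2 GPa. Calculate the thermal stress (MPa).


sigma = alpha * dT * Ec
= 8.0e-6 * 25 * 24.2 * 1000
= 4.84 MPa

4.84


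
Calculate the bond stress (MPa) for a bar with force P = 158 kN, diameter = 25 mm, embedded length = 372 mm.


u = P / (pi * db * ld)
= 158 * 1000 / (pi * 25 * 372)
= 5.408 MPa

5.408


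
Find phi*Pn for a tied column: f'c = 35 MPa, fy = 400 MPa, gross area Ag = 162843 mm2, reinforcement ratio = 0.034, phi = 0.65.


Ast = rho * Ag = 0.034 * 162843 = 5536.662 mm2
phi*Pn = 0.65 * 0.80 * (0.85 * 35 * (162843 - 5536.662) + 400 * 5536.662) / 1000
= 3585.15 kN

3585.15


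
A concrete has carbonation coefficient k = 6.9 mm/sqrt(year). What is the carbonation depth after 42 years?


depth = k * sqrt(t)
= 6.9 * sqrt(42)
= 44.72 mm

44.72


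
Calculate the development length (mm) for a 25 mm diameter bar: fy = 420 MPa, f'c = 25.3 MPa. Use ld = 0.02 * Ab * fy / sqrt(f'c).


Ab = pi * 25^2 / 4 = 490.874 mm2
ld = 0.02 * 490.874 * 420 / sqrt(25.3)
= 819.8 mm

819.8


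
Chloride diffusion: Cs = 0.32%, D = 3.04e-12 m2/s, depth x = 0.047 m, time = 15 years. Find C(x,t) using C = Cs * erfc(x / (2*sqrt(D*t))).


t_seconds = 15 * 365.25 * 24 * 3600 = 473364000.0 s
arg = 0.047 / (2 * sqrt(3.04e-12 * 473364000.0))
= 0.6195
erfc(0.6195) = 0.381
C = 0.32 * 0.381 = 0.1219%

0.1219


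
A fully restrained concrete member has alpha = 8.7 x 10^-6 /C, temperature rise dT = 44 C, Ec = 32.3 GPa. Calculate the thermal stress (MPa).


sigma = alpha * dT * Ec
= 8.7e-6 * 44 * 32.3 * 1000
= 12.364 MPa

12.364


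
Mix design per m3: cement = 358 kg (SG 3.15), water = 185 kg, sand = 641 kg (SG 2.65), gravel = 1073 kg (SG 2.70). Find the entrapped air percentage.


Vol cement = 358 / (3.15 * 1000) = 0.113651 m3
Vol water = 185 / 1000 = 0.185 m3
Vol sand = 641 / (2.65 * 1000) = 0.241887 m3
Vol gravel = 1073 / (2.70 * 1000) = 0.397407 m3
Total solid + water volume = 0.937945 m3
Air = (1 - 0.937945) * 100 = 6.21%

6.21


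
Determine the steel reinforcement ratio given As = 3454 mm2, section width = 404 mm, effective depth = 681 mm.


rho = As / (b * d)
= 3454 / (404 * 681)
= 0.0126

0.0126


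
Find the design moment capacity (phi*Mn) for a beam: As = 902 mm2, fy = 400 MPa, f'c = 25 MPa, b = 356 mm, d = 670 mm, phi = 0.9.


a = As * fy / (0.85 * f'c * b)
= 902 * 400 / (0.85 * 25 * 356)
= 47.6933 mm
Mn = As * fy * (d - a/2) / 10^6
= 233.1321 kN-m
phi*Mn = 0.9 * 233.1321 = 209.82 kN-m

209.82


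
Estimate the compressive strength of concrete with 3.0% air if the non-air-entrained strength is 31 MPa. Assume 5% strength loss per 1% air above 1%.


Strength loss = (3.0 - 1) * 5 = 10.0%
f'c = 31 * (1 - 10.0/100)
= 27.9 MPa

27.9


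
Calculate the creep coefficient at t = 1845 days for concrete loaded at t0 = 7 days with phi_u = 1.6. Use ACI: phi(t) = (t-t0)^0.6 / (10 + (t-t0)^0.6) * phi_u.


dt = 1845 - 7 = 1838
phi = 1838^0.6 / (10 + 1838^0.6) * 1.6
= 1.441

1.441


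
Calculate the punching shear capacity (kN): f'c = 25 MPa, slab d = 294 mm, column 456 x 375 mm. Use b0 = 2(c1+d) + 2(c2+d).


b0 = 2*(456 + 294) + 2*(375 + 294) = 2838 mm
Vc = 0.33 * sqrt(25) * 2838 * 294 / 1000
= 1376.71 kN

1376.71


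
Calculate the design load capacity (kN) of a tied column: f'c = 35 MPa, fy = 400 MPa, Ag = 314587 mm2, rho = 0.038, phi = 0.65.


Ast = rho * Ag = 0.038 * 314587 = 11954.306 mm2
phi*Pn = 0.65 * 0.80 * (0.85 * 35 * (314587 - 11954.306) + 400 * 11954.306) / 1000
= 7168.22 kN

7168.22


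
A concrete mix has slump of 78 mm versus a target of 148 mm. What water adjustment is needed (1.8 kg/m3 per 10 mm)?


Difference = 148 - 78 = 70 mm
Water adjustment = 70 * 1.8 / 10 = 12.6 kg/m3

12.6


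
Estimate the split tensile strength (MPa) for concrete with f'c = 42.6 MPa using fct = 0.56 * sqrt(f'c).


fct = 0.56 * sqrt(42.6)
= 0.56 * 6.527
= 3.655 MPa

3.655


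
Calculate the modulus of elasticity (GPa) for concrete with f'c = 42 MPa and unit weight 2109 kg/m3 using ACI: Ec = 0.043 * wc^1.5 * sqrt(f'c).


Ec = 0.043 * 2109^1.5 * sqrt(42) / 1000
= 26.99 GPa

26.99


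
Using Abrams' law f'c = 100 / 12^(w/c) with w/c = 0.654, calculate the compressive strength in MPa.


f'c = 100 / 12^0.654
= 100 / 5.079
= 19.69 MPa

19.69


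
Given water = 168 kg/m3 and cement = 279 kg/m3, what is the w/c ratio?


w/c = water / cement
w/c = 168 / 279 = 0.602

0.602


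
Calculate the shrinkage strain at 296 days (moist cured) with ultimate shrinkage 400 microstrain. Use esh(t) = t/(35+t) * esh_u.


esh(296) = 296 / (35 + 296) * 400
= 296 / 331 * 400
= 357.7 microstrain

357.7


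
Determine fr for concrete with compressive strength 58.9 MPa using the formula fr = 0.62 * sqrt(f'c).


fr = 0.62 * sqrt(58.9)
= 4.758 MPa

4.758


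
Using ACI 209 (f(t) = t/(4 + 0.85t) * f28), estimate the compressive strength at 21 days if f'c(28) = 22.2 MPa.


f(21) = 21 / (4 + 0.85 * 21) * 22.2
= 21 / 21.85 * 22.2
= 21.34 MPa

21.34


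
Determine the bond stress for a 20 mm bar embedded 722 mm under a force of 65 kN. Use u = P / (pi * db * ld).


u = P / (pi * db * ld)
= 65 * 1000 / (pi * 20 * 722)
= 1.433 MPa

1.433


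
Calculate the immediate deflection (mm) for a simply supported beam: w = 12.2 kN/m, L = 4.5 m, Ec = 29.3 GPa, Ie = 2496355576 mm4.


Convert: L = 4.5 m = 4500 mm, Ec = 29.3 GPa = 29300 MPa
delta = 5 * 12.2 * 4500^4 / (384 * 29300 * 2496355576)
= 0.89 mm

0.89


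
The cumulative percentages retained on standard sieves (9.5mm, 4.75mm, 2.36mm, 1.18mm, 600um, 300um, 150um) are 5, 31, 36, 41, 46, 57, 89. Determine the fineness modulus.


FM = sum(cumulative % retained) / 100
= 305 / 100
= 3.05

3.05


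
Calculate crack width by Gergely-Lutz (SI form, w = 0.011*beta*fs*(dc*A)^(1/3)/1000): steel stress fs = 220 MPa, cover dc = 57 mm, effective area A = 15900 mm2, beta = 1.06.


w = 0.011 * beta * fs * (dc * A)^(1/3) / 1000
= 0.011 * 1.06 * 220 * (57 * 15900)^(1/3) / 1000
= 0.248 mm

0.248


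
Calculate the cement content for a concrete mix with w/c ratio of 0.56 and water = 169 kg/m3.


Cement = water / (w/c)
= 169 / 0.56
= 301.8 kg/m3

301.8


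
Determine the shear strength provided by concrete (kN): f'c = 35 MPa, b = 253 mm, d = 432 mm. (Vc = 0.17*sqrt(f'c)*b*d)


Vc = 0.17 * sqrt(35) * 253 * 432 / 1000
= 109.92 kN

109.92


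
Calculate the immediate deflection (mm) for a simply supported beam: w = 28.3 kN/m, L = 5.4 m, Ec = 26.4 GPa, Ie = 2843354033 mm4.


Convert: L = 5.4 m = 5400 mm, Ec = 26.4 GPa = 26400 MPa
delta = 5 * 28.3 * 5400^4 / (384 * 26400 * 2843354033)
= 4.17 mm

4.17


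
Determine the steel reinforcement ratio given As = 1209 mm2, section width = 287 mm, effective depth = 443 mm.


rho = As / (b * d)
= 1209 / (287 * 443)
= 0.0095

0.0095


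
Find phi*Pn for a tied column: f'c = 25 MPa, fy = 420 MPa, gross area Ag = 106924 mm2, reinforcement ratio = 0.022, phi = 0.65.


Ast = rho * Ag = 0.022 * 106924 = 2352.328 mm2
phi*Pn = 0.65 * 0.80 * (0.85 * 25 * (106924 - 2352.328) + 420 * 2352.328) / 1000
= 1669.27 kN

1669.27


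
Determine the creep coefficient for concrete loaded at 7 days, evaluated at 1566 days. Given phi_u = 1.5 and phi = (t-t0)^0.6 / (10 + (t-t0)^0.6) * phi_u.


dt = 1566 - 7 = 1559
phi = 1559^0.6 / (10 + 1559^0.6) * 1.5
= 1.338

1.338


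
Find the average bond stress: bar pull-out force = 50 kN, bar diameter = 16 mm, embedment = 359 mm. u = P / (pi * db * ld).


u = P / (pi * db * ld)
= 50 * 1000 / (pi * 16 * 359)
= 2.771 MPa

2.771


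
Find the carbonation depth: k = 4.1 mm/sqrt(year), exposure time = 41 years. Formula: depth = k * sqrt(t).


depth = k * sqrt(t)
= 4.1 * sqrt(41)
= 26.25 mm

26.25


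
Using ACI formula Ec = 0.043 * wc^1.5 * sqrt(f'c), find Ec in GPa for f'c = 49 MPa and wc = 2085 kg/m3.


Ec = 0.043 * 2085^1.5 * sqrt(49) / 1000
= 28.66 GPa

28.66


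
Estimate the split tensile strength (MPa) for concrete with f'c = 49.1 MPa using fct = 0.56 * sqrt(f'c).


fct = 0.56 * sqrt(49.1)
= 0.56 * 7.007
= 3.924 MPa

3.924


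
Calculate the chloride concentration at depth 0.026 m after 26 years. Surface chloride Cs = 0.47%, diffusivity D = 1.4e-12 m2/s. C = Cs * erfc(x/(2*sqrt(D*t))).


t_seconds = 26 * 365.25 * 24 * 3600 = 820497600.0 s
arg = 0.026 / (2 * sqrt(1.4e-12 * 820497600.0))
= 0.3836
erfc(0.3836) = 0.5875
C = 0.47 * 0.5875 = 0.2761%

0.2761


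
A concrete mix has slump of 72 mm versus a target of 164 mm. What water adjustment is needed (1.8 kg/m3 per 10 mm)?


Difference = 164 - 72 = 92 mm
Water adjustment = 92 * 1.8 / 10 = 16.6 kg/m3

16.6


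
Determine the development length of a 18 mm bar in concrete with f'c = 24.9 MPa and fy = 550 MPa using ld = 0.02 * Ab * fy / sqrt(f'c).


Ab = pi * 18^2 / 4 = 254.469 mm2
ld = 0.02 * 254.469 * 550 / sqrt(24.9)
= 561.0 mm

561.0


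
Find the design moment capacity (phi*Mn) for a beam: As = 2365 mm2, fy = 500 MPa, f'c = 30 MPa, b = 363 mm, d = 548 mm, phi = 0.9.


a = As * fy / (0.85 * f'c * b)
= 2365 * 500 / (0.85 * 30 * 363)
= 127.7481 mm
Mn = As * fy * (d - a/2) / 10^6
= 572.479 kN-m
phi*Mn = 0.9 * 572.479 = 515.23 kN-m

515.23


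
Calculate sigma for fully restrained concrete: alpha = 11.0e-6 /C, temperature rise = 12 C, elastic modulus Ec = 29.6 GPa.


sigma = alpha * dT * Ec
= 11.0e-6 * 12 * 29.6 * 1000
= 3.907 MPa

3.907


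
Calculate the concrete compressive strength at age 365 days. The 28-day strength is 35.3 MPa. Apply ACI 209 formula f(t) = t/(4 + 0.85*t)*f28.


f(365) = 365 / (4 + 0.85 * 365) * 35.3
= 365 / 314.25 * 35.3
= 41.0 MPa

41.0


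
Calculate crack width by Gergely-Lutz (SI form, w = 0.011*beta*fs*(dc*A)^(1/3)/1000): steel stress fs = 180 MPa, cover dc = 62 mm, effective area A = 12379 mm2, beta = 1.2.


w = 0.011 * beta * fs * (dc * A)^(1/3) / 1000
= 0.011 * 1.2 * 180 * (62 * 12379)^(1/3) / 1000
= 0.218 mm

0.218


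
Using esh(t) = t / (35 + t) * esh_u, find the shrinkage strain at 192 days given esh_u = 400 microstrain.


esh(192) = 192 / (35 + 192) * 400
= 192 / 227 * 400
= 338.3 microstrain

338.3


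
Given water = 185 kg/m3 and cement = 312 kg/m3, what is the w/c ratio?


w/c = water / cement
w/c = 185 / 312 = 0.593

0.593


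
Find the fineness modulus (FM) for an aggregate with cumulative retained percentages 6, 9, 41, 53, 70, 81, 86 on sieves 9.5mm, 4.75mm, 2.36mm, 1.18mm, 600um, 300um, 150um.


FM = sum(cumulative % retained) / 100
= 346 / 100
= 3.46

3.46


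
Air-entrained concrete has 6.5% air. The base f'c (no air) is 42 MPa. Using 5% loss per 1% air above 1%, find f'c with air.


Strength loss = (6.5 - 1) * 5 = 27.5%
f'c = 42 * (1 - 27.5/100)
= 30.45 MPa

30.45


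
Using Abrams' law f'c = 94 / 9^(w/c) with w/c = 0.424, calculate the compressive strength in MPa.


f'c = 94 / 9^0.424
= 94 / 2.539
= 37.03 MPa

37.03


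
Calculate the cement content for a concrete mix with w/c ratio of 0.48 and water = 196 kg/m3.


Cement = water / (w/c)
= 196 / 0.48
= 408.3 kg/m3

408.3


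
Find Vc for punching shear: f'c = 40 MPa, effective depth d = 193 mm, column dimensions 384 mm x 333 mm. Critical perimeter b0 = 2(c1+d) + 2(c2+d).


b0 = 2*(384 + 193) + 2*(333 + 193) = 2206 mm
Vc = 0.33 * sqrt(40) * 2206 * 193 / 1000
= 888.6 kN

888.6


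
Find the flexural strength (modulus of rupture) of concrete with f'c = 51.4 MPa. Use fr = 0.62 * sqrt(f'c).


fr = 0.62 * sqrt(51.4)
= 4.445 MPa

4.445


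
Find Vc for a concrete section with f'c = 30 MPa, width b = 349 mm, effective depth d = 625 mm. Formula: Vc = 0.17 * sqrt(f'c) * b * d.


Vc = 0.17 * sqrt(30) * 349 * 625 / 1000
= 203.1 kN

203.1


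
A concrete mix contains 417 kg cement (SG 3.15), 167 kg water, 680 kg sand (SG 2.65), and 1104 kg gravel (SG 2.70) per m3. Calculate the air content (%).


Vol cement = 417 / (3.15 * 1000) = 0.132381 m3
Vol water = 167 / 1000 = 0.167 m3
Vol sand = 680 / (2.65 * 1000) = 0.256604 m3
Vol gravel = 1104 / (2.70 * 1000) = 0.408889 m3
Total solid + water volume = 0.964874 m3
Air = (1 - 0.964874) * 100 = 3.51%

3.51


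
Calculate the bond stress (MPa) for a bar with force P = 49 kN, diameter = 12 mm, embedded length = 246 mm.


u = P / (pi * db * ld)
= 49 * 1000 / (pi * 12 * 246)
= 5.284 MPa

5.284


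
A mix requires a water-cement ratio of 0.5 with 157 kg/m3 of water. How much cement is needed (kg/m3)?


Cement = water / (w/c)
= 157 / 0.5
= 314.0 kg/m3

314.0


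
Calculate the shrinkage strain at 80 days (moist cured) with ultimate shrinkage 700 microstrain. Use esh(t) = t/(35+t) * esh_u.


esh(80) = 80 / (35 + 80) * 700
= 80 / 115 * 700
= 487.0 microstrain

487.0


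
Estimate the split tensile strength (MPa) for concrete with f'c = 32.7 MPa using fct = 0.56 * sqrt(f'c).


fct = 0.56 * sqrt(32.7)
= 0.56 * 5.718
= 3.202 MPa

3.202


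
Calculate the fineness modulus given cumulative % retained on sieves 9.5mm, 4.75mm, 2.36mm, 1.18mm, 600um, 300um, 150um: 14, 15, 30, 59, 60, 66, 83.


FM = sum(cumulative % retained) / 100
= 327 / 100
= 3.27

3.27


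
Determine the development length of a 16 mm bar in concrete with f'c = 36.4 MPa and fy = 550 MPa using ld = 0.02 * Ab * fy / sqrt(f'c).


Ab = pi * 16^2 / 4 = 201.062 mm2
ld = 0.02 * 201.062 * 550 / sqrt(36.4)
= 366.6 mm

366.6


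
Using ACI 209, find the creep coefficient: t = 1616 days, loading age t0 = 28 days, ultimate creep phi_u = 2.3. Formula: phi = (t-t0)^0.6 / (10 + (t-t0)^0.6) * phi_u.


dt = 1616 - 28 = 1588
phi = 1588^0.6 / (10 + 1588^0.6) * 2.3
= 2.053

2.053


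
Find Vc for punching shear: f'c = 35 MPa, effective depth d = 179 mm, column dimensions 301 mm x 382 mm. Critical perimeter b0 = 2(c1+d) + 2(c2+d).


b0 = 2*(301 + 179) + 2*(382 + 179) = 2082 mm
Vc = 0.33 * sqrt(35) * 2082 * 179 / 1000
= 727.58 kN

727.58


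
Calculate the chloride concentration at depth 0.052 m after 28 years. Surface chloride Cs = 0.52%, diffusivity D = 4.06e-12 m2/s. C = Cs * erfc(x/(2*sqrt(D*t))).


t_seconds = 28 * 365.25 * 24 * 3600 = 883612800.0 s
arg = 0.052 / (2 * sqrt(4.06e-12 * 883612800.0))
= 0.4341
erfc(0.4341) = 0.5393
C = 0.52 * 0.5393 = 0.2804%

0.2804


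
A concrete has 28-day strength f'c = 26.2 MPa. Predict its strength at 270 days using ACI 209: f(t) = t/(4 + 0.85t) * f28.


f(270) = 270 / (4 + 0.85 * 270) * 26.2
= 270 / 233.5 * 26.2
= 30.3 MPa

30.3


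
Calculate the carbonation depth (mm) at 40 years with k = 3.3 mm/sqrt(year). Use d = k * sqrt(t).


depth = k * sqrt(t)
= 3.3 * sqrt(40)
= 20.87 mm

20.87


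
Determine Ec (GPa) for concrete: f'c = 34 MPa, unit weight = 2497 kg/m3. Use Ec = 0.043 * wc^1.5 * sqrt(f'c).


Ec = 0.043 * 2497^1.5 * sqrt(34) / 1000
= 31.28 GPa

31.28


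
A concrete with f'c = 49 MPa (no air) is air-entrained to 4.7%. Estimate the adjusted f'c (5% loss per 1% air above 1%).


Strength loss = (4.7 - 1) * 5 = 18.5%
f'c = 49 * (1 - 18.5/100)
= 39.93 MPa

39.93


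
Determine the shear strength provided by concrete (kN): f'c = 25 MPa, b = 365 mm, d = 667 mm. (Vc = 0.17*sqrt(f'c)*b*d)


Vc = 0.17 * sqrt(25) * 365 * 667 / 1000
= 206.94 kN

206.94


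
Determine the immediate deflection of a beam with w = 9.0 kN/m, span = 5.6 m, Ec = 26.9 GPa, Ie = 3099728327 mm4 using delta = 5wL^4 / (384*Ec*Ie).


Convert: L = 5.6 m = 5600 mm, Ec = 26.9 GPa = 26900 MPa
delta = 5 * 9.0 * 5600^4 / (384 * 26900 * 3099728327)
= 1.38 mm

1.38


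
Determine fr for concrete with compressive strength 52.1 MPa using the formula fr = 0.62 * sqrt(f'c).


fr = 0.62 * sqrt(52.1)
= 4.475 MPa

4.475


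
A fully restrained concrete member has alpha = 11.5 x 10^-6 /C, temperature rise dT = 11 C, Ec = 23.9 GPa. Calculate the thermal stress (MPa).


sigma = alpha * dT * Ec
= 11.5e-6 * 11 * 23.9 * 1000
= 3.023 MPa

3.023


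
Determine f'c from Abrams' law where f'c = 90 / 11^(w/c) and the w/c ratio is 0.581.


f'c = 90 / 11^0.581
= 90 / 4.028
= 22.35 MPa

22.35


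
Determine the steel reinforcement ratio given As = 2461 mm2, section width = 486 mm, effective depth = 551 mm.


rho = As / (b * d)
= 2461 / (486 * 551)
= 0.0092

0.0092


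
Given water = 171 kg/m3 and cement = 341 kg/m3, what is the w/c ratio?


w/c = water / cement
w/c = 171 / 341 = 0.501

0.501


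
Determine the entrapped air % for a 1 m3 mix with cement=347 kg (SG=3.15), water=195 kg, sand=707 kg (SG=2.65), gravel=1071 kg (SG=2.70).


Vol cement = 347 / (3.15 * 1000) = 0.110159 m3
Vol water = 195 / 1000 = 0.195 m3
Vol sand = 707 / (2.65 * 1000) = 0.266792 m3
Vol gravel = 1071 / (2.70 * 1000) = 0.396667 m3
Total solid + water volume = 0.968618 m3
Air = (1 - 0.968618) * 100 = 3.14%

3.14


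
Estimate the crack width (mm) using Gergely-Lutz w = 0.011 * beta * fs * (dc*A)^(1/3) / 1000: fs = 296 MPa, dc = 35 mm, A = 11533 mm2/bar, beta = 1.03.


w = 0.011 * beta * fs * (dc * A)^(1/3) / 1000
= 0.011 * 1.03 * 296 * (35 * 11533)^(1/3) / 1000
= 0.248 mm

0.248


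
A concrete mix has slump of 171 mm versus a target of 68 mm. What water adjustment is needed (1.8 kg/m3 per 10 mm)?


Difference = 68 - 171 = -103 mm
Water adjustment = -103 * 1.8 / 10 = -18.5 kg/m3

-18.5
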